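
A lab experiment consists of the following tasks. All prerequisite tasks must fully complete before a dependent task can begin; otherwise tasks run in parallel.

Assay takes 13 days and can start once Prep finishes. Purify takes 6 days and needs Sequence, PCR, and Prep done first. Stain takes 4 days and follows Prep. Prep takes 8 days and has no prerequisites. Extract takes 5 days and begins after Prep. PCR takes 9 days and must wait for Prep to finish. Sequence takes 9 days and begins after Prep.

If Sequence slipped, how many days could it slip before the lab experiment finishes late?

0

Prep→PCR→Purify = 8+9+6 = 23 sets the makespan at 23 days.
Sequence finishes as early as 17 and must finish by 17.
Slack of Sequence = 8 − 8 = 0 days.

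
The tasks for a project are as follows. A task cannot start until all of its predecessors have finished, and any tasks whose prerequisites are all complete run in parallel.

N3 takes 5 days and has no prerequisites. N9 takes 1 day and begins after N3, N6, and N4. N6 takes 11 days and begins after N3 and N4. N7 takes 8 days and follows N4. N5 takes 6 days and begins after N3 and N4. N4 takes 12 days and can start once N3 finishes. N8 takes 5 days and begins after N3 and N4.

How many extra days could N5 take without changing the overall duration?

6

Critical path: N3→N4→N6→N9 = 5+12+11+1 = 29, so the finish is 29 days.
N5 finishes as early as 23 and must finish by 29.
Slack of N5 = 23 − 17 = 6 days.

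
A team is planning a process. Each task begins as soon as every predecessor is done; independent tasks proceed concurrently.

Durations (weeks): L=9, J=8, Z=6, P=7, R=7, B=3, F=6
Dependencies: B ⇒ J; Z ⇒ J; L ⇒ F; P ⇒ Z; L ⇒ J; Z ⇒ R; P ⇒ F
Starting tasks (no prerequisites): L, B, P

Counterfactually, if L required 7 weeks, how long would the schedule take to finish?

21

As given, the longest chain is P→Z→J = 7+6+8 = 21, so the finish is 21 weeks.
L is off the critical path — its longest chain is 17 weeks, giving 4 of slack.
No other chain overtakes it, so the finish is 21 weeks.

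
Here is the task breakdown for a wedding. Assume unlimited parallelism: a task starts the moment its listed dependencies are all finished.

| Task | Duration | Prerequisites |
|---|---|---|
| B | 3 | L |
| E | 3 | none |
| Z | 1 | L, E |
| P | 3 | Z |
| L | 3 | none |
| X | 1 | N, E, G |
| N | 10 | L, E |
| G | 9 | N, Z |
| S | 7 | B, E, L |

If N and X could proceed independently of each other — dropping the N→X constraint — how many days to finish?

Before: longest chain E→N→G→X = 3+10+9+1 = 23, finish 23.
Dropping N→X doesn't change X's earliest start (22); another predecessor still binds.
After: E→N→G→X = 3+10+9+1 = 23 → 23 days.

23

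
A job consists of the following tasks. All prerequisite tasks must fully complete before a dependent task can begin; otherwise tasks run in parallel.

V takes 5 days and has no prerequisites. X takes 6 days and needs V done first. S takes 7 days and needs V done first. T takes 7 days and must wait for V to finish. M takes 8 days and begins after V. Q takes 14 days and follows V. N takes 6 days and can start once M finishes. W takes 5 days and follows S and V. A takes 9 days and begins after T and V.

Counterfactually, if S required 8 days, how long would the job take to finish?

21

As given, the longest chain is V→T→A = 5+7+9 = 21, so the finish is 21 days.
S is off the critical path — its longest chain is 17 days, giving 4 of slack.
That remains the longest chain; total 21 days.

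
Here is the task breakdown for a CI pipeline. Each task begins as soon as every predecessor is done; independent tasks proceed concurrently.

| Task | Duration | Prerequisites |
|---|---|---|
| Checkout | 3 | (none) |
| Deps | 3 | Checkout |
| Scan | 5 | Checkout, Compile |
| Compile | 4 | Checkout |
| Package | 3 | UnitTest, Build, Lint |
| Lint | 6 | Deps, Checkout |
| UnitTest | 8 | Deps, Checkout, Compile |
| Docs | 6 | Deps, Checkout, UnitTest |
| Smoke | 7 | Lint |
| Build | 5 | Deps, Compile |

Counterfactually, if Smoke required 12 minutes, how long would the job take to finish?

24

Critical path before the change: Checkout→Compile→UnitTest→Docs = 3+4+8+6 = 21 giving 21 minutes.
Smoke has 2 minutes of float (longest path through it is 19).
The binding chain switches to Checkout→Deps→Lint→Smoke = 3+3+6+12 = 24; finish 24 minutes.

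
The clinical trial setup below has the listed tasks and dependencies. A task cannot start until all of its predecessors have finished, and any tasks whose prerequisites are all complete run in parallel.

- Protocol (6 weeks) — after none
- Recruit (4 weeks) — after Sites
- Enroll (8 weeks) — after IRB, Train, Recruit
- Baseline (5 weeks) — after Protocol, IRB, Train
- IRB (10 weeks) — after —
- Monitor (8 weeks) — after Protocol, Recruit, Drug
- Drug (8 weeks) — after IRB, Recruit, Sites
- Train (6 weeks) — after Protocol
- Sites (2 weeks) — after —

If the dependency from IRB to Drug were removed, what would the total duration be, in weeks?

Before: longest chain IRB→Drug→Monitor = 10+8+8 = 26, finish 26.
Without IRB→Drug, Drug's earliest start moves from 10 to 6.
After: Sites→Recruit→Drug→Monitor = 2+4+8+8 = 22 → 22 weeks.

22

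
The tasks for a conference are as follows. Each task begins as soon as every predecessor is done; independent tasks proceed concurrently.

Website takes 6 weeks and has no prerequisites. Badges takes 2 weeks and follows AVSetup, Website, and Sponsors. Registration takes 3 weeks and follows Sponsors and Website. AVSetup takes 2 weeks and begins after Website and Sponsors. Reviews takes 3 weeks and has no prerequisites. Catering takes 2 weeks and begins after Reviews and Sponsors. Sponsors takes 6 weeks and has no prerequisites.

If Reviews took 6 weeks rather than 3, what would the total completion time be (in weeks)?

10

As given, the longest chain is Sponsors→AVSetup→Badges = 6+2+2 = 10, so the finish is 10 weeks.
Reviews is off the critical path — its longest chain is 5 weeks, giving 5 of slack.
That remains the longest chain; total 10 weeks.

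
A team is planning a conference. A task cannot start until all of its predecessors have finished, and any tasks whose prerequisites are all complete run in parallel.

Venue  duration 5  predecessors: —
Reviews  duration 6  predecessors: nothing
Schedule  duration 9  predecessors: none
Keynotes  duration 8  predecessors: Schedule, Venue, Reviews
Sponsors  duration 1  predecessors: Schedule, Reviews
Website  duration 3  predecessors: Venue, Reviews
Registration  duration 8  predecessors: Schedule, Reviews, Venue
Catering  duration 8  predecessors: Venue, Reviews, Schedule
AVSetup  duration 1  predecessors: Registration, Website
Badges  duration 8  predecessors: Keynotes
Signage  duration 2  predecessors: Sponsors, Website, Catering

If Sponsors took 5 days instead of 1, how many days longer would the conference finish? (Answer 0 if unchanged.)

0

Actual critical path: Schedule→Keynotes→Badges = 9+8+8 = 25 ⇒ 25 days.
Sponsors is off the critical path — its longest chain is 12 days, giving 13 of slack.
That remains the longest chain; total 25 days.
Change in finish: 25 − 25 = +0 days.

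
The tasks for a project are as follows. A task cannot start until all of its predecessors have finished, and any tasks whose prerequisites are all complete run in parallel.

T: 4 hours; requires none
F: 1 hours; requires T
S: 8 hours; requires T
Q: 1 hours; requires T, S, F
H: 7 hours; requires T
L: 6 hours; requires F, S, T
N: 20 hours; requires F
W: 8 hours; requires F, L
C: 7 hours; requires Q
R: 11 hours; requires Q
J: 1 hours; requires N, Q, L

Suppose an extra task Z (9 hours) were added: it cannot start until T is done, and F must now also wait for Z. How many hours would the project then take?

Originally the project takes 26 hours.
With Z inserted, F now waits for max(T, Z).
New critical path: T→Z→F→N→J = 4+9+1+20+1 = 35 ⇒ 35 hours.

35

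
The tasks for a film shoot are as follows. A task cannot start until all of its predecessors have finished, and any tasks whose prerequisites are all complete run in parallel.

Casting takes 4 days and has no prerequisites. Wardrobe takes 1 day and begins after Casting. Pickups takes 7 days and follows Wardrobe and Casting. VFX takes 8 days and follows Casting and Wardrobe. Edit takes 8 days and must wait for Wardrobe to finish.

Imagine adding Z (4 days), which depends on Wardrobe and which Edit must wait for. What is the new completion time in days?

17

Originally the film shoot takes 13 days.
With Z inserted, Edit now waits for max(Wardrobe, Z).
New critical path: Casting→Wardrobe→Z→Edit = 4+1+4+8 = 17 ⇒ 17 days.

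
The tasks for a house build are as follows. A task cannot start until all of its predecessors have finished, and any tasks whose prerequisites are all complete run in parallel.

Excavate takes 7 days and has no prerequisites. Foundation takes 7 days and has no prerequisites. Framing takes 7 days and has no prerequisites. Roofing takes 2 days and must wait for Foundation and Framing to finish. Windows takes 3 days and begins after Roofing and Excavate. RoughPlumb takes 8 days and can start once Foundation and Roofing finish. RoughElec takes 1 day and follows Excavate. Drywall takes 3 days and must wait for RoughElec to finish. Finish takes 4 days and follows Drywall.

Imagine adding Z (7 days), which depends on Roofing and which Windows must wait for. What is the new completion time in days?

19

Originally the house build takes 17 days.
With Z inserted, Windows now waits for max(Roofing, Excavate, Z).
New critical path: Foundation→Roofing→Z→Windows = 7+2+7+3 = 19 ⇒ 19 days.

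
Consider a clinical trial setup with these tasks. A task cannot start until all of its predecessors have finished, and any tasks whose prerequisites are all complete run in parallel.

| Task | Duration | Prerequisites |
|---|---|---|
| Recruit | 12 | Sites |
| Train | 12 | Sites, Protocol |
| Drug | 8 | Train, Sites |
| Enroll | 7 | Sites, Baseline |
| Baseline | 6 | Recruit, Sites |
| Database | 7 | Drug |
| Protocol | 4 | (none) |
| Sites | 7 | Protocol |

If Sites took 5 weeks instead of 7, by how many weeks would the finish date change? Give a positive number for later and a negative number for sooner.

-2

Actual critical path: Protocol→Sites→Train→Drug→Database = 4+7+12+8+7 = 38 ⇒ 38 weeks.
Sites lies on that path, so at 5 weeks the path becomes 36 weeks.
No other chain overtakes it, so the finish is 36 weeks.
Change in finish: 36 − 38 = -2 weeks.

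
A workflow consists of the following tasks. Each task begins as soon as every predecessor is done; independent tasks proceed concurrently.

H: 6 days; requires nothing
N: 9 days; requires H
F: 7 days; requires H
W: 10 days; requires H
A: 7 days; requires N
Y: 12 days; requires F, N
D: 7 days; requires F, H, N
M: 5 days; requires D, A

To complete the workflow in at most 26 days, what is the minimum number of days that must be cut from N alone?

Current finish: 27 days; target: 26.
N is on every critical path, so each day cut from N cuts the finish by one (this holds down to a finish of 25).
Need 27 − 26 = 1 day off N → N becomes 8 days, finish becomes 26.

1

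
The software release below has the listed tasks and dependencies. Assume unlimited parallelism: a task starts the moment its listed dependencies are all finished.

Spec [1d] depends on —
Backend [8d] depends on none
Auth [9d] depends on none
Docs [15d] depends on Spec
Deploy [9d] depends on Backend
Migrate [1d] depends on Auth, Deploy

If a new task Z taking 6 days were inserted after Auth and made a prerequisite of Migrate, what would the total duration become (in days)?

Originally the schedule takes 18 days.
With Z inserted, Migrate now waits for max(Auth, Deploy, Z).
New critical path: Backend→Deploy→Migrate = 8+9+1 = 18 ⇒ 18 days.

18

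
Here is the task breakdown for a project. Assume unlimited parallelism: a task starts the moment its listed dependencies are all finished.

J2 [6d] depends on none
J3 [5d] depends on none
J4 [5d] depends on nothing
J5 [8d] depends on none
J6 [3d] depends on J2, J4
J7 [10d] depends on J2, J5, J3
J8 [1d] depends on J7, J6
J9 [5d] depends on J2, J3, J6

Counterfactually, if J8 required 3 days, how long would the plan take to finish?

21

Baseline: J5→J7→J8 = 8+10+1 = 19 → 19 days.
J8 is on the critical path; changing it to 3 makes that path 21 days.
That remains the longest chain; total 21 days.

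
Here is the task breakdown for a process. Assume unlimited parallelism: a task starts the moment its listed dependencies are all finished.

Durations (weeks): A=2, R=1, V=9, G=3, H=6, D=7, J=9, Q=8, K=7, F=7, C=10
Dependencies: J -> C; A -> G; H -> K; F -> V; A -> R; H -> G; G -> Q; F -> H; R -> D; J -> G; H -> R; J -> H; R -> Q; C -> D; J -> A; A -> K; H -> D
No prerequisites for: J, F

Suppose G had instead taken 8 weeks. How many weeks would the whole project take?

Baseline: J→H→G→Q = 9+6+3+8 = 26 → 26 weeks.
Since G is critical, the +5 change carries straight to that chain (now 31 weeks).
That remains the longest chain; total 31 weeks.

31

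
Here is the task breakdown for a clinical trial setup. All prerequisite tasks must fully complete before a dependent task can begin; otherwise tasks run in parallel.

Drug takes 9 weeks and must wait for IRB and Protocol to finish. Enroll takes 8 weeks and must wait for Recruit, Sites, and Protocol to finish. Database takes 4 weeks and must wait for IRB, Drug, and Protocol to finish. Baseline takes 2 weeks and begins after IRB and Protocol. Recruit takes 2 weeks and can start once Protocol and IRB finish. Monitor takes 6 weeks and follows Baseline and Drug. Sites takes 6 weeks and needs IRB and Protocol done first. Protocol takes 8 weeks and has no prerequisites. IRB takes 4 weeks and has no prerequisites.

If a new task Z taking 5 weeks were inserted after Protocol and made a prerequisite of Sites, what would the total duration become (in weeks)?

Originally the job takes 23 weeks.
With Z inserted, Sites now waits for max(IRB, Protocol, Z).
New critical path: Protocol→Z→Sites→Enroll = 8+5+6+8 = 27 ⇒ 27 weeks.

27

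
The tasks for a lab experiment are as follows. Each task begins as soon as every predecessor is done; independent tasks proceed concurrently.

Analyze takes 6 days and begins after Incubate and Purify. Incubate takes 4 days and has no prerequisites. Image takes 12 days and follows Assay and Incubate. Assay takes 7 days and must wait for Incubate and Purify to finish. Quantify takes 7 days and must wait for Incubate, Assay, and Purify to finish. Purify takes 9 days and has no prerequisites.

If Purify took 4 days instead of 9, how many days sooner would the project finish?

Actual critical path: Purify→Assay→Image = 9+7+12 = 28 ⇒ 28 days.
Since Purify is critical, the -5 change carries straight to that chain (now 23 days).
Now Incubate→Assay→Image = 4+7+12 = 23 is longest, so the finish becomes 23 days.
Change in finish: 23 − 28 = -5 days.

5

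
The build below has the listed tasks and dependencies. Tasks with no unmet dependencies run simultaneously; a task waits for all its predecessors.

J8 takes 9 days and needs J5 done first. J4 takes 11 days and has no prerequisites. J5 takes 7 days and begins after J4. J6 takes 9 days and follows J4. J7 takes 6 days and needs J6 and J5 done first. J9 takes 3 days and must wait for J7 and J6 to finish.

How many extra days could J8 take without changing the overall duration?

2

J4→J6→J7→J9 = 11+9+6+3 = 29 sets the makespan at 29 days.
J8 finishes as early as 27 and must finish by 29.
Slack of J8 = 20 − 18 = 2 days.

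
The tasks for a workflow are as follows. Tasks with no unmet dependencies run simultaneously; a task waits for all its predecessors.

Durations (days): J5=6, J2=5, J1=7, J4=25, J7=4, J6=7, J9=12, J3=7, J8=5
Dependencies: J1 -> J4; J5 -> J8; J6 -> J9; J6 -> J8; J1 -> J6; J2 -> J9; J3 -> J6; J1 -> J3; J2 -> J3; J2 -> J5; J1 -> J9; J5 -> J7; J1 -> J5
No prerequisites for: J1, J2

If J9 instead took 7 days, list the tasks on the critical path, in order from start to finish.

The binding path is J1→J3→J6→J9 = 7+7+7+12 = 33; finish at 33 days.
J9 lies on that path, so at 7 days the path becomes 28 days.
New critical path: J1→J4 = 7+25 = 32 ⇒ 32 days.

J1, J4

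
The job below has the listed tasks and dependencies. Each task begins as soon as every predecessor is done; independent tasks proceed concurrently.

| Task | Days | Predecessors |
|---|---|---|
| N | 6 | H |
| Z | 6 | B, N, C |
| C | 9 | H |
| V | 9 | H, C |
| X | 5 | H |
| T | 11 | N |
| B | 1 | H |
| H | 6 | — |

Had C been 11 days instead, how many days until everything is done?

26

The binding path is H→C→V = 6+9+9 = 24; finish at 24 days.
Since C is critical, the +2 change carries straight to that chain (now 26 days).
No other chain overtakes it, so the finish is 26 days.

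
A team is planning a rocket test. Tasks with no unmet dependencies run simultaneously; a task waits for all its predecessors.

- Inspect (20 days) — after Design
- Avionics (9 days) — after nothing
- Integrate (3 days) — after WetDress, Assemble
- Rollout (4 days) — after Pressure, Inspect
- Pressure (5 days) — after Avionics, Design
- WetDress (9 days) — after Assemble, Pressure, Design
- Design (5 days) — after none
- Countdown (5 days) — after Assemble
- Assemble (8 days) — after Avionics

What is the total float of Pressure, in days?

The longest chain is Design→Inspect→Rollout = 5+20+4 = 29; overall finish 29 days.
Pressure finishes as early as 14 and must finish by 17.
Float = 29 − 26 = 3.

3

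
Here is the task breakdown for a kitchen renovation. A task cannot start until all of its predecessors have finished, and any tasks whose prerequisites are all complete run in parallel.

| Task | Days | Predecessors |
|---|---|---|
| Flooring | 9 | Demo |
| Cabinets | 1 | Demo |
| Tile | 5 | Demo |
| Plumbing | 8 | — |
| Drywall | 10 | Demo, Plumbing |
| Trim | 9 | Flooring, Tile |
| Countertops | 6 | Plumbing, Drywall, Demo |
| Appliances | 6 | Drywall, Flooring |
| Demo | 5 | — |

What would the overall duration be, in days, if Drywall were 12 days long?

26

The binding path is Plumbing→Drywall→Countertops = 8+10+6 = 24; finish at 24 days.
Drywall is on the critical path; changing it to 12 makes that path 26 days.
No other chain overtakes it, so the finish is 26 days.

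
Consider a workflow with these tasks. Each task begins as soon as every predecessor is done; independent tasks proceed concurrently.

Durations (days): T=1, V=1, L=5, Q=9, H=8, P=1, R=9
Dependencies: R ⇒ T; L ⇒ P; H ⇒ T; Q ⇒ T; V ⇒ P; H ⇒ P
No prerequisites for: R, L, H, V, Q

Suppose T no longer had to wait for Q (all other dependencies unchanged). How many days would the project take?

10

Original critical path: R→T = 9+1 = 10 ⇒ 10 days.
Dropping Q→T doesn't change T's earliest start (9); another predecessor still binds.
After: R→T = 9+1 = 10 → 10 days.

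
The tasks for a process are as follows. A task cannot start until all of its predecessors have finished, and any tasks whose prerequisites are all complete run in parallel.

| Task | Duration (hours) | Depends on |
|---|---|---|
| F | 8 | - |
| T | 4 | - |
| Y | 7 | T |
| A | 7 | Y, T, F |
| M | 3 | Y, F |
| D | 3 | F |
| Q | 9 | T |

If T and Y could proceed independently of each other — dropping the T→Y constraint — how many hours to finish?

Before: longest chain T→Y→A = 4+7+7 = 18, finish 18.
Without T→Y, Y's earliest start moves from 4 to 0.
New critical path: F→A = 8+7 = 15 ⇒ 15 hours.

15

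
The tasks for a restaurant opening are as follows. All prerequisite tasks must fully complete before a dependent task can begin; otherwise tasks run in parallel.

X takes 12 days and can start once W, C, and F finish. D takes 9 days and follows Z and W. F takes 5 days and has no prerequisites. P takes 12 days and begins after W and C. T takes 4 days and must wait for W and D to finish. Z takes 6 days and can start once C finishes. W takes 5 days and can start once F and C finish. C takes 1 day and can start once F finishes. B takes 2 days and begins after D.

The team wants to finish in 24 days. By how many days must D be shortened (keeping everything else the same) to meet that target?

Current finish: 25 days; target: 24.
D is on every critical path, so each day cut from D cuts the finish by one (this holds down to a finish of 23).
Need 25 − 24 = 1 day off D → D becomes 8 days, finish becomes 24.

1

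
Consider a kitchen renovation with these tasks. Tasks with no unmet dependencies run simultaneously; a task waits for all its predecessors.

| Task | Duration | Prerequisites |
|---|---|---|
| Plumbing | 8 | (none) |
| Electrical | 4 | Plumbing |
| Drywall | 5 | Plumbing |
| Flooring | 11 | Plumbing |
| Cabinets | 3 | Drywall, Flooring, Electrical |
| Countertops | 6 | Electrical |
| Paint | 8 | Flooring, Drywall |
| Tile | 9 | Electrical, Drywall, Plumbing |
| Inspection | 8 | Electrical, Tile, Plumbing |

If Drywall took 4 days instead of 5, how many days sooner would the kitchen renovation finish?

Actual critical path: Plumbing→Drywall→Tile→Inspection = 8+5+9+8 = 30 ⇒ 30 days.
Drywall is on the critical path; changing it to 4 makes that path 29 days.
The binding chain switches to Plumbing→Electrical→Tile→Inspection = 8+4+9+8 = 29; finish 29 days.
Change in finish: 29 − 30 = -1 days.

1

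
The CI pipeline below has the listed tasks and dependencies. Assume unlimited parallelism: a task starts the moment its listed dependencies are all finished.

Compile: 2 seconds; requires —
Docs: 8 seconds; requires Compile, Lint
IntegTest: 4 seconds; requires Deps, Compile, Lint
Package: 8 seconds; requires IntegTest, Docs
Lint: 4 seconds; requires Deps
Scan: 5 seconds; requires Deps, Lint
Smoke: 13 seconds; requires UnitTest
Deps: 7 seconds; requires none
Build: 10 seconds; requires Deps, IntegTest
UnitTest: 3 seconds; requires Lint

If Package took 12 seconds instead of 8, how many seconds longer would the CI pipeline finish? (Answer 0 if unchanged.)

Actual critical path: Deps→Lint→Docs→Package = 7+4+8+8 = 27 ⇒ 27 seconds.
Package lies on that path, so at 12 seconds the path becomes 31 seconds.
The critical path is still Deps→Lint→Docs→Package; finish is now 31 seconds.
Change in finish: 31 − 27 = +4 seconds.

4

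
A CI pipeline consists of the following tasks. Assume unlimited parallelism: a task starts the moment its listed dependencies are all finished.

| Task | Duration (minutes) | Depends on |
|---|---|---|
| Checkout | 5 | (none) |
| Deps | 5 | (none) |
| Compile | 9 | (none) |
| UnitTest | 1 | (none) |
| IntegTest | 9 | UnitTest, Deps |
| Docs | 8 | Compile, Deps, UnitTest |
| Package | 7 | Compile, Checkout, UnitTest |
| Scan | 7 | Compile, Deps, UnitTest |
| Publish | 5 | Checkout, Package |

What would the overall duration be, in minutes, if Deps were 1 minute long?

Critical path before the change: Compile→Package→Publish = 9+7+5 = 21 giving 21 minutes.
The longest path through Deps is only 14 minutes, so Deps has float 7.
The critical path is still Compile→Package→Publish; finish is now 21 minutes.

21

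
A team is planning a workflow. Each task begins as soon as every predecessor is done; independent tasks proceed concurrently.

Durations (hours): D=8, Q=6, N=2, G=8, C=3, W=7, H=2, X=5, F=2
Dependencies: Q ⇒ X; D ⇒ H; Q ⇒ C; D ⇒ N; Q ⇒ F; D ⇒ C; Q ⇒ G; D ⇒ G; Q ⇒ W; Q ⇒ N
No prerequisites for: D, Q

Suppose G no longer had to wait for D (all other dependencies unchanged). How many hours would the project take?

Before: longest chain D→G = 8+8 = 16, finish 16.
Without D→G, G's earliest start moves from 8 to 6.
After: Q→G = 6+8 = 14 → 14 hours.

14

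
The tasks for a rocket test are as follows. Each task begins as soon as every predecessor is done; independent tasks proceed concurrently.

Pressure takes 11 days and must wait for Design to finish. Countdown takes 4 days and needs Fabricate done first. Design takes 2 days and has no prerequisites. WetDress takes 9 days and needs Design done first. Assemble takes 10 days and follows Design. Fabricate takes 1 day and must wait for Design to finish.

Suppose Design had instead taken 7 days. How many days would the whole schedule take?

The binding path is Design→Pressure = 2+11 = 13; finish at 13 days.
Design is on the critical path; changing it to 7 makes that path 18 days.
That remains the longest chain; total 18 days.

18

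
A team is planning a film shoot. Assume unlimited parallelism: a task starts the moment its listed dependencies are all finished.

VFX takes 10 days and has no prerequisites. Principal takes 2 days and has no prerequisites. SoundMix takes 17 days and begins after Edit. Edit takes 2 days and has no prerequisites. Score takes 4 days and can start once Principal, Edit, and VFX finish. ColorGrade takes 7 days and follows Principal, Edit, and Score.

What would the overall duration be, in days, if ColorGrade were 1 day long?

Actual critical path: VFX→Score→ColorGrade = 10+4+7 = 21 ⇒ 21 days.
ColorGrade is on the critical path; changing it to 1 makes that path 15 days.
The binding chain switches to Edit→SoundMix = 2+17 = 19; finish 19 days.

19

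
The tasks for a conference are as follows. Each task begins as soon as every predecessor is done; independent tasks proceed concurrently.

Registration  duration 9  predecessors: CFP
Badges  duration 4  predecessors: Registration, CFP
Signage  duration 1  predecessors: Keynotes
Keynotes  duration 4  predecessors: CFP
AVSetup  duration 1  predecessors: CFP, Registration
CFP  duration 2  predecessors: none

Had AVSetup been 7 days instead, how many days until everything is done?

Baseline: CFP→Registration→Badges = 2+9+4 = 15 → 15 days.
AVSetup is off the critical path — its longest chain is 12 days, giving 3 of slack.
Now CFP→Registration→AVSetup = 2+9+7 = 18 is longest, so the finish becomes 18 days.

18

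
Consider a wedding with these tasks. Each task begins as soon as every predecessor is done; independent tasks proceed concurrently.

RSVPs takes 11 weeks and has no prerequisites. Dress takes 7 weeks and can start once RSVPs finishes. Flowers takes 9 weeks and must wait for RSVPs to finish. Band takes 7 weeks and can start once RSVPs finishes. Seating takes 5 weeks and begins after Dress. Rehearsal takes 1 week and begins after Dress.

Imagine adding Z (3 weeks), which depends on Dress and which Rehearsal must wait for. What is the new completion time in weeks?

23

Originally the project takes 23 weeks.
With Z inserted, Rehearsal now waits for max(Dress, Z).
New critical path: RSVPs→Dress→Seating = 11+7+5 = 23 ⇒ 23 weeks.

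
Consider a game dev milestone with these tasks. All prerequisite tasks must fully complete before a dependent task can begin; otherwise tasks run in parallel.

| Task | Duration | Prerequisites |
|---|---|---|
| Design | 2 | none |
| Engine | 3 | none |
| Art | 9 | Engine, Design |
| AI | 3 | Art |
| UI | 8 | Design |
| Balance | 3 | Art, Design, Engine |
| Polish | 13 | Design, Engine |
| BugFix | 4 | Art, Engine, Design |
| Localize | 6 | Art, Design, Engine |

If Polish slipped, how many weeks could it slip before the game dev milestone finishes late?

Critical path: Engine→Art→Localize = 3+9+6 = 18, so the finish is 18 weeks.
Polish finishes as early as 16 and must finish by 18.
So Polish can slip 18 − 16 = 2 weeks.

2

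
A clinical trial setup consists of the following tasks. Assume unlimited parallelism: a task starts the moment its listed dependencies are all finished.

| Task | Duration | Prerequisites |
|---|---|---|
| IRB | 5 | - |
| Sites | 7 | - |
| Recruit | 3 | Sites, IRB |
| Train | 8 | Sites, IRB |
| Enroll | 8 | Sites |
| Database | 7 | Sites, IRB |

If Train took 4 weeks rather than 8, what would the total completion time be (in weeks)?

The binding path is Sites→Train = 7+8 = 15; finish at 15 weeks.
Train is on the critical path; changing it to 4 makes that path 11 weeks.
Now Sites→Enroll = 7+8 = 15 is longest, so the finish becomes 15 weeks.

15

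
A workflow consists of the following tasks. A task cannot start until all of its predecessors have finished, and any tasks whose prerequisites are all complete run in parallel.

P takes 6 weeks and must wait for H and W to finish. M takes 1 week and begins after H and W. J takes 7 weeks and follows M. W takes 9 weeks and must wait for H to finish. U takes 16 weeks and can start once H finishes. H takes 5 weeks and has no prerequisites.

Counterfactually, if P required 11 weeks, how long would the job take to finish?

25

Actual critical path: H→W→M→J = 5+9+1+7 = 22 ⇒ 22 weeks.
The longest path through P is only 20 weeks, so P has float 2.
New critical path: H→W→P = 5+9+11 = 25 ⇒ 25 weeks.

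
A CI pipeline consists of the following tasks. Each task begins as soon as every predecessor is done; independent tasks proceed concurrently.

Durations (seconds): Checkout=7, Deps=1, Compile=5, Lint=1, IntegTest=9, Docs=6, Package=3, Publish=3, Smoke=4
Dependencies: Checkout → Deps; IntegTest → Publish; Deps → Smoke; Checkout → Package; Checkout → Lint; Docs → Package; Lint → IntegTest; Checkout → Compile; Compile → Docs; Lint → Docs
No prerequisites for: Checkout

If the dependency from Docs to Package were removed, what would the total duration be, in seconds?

Before: longest chain Checkout→Compile→Docs→Package = 7+5+6+3 = 21, finish 21.
Without Docs→Package, Package's earliest start moves from 18 to 7.
The longest chain is now Checkout→Lint→IntegTest→Publish = 7+1+9+3 = 20, so the plan takes 20 seconds.

20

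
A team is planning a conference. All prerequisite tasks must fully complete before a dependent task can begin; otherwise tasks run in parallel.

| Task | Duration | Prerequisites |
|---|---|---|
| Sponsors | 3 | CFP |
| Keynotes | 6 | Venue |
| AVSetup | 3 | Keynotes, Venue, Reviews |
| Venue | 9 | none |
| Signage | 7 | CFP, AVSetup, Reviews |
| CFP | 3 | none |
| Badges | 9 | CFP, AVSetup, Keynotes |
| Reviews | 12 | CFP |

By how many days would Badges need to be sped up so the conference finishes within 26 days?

Current finish: 27 days; target: 26.
Badges is on every critical path, so each day cut from Badges cuts the finish by one (this holds down to a finish of 25).
Need 27 − 26 = 1 day off Badges → Badges becomes 8 days, finish becomes 26.

1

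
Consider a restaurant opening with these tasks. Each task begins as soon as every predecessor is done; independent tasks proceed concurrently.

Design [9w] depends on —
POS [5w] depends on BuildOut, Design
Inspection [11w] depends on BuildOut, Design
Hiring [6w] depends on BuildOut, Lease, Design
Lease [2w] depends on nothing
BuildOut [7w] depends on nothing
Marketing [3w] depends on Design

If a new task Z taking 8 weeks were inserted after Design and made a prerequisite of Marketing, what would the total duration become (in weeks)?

20

Originally the job takes 20 weeks.
With Z inserted, Marketing now waits for max(Design, Z).
New critical path: Design→Z→Marketing = 9+8+3 = 20 ⇒ 20 weeks.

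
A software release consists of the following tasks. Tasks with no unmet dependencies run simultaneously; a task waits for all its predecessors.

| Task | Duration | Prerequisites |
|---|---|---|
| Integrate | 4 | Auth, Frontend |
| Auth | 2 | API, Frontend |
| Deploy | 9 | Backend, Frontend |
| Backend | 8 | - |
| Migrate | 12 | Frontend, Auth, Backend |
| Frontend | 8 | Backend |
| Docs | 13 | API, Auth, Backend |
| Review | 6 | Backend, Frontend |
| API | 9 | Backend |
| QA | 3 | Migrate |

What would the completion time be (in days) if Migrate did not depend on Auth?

32

With the dependency in place, Backend→API→Auth→Migrate→QA = 8+9+2+12+3 = 34 sets the finish at 34 days.
Without Auth→Migrate, Migrate's earliest start moves from 19 to 16.
New critical path: Backend→API→Auth→Docs = 8+9+2+13 = 32 ⇒ 32 days.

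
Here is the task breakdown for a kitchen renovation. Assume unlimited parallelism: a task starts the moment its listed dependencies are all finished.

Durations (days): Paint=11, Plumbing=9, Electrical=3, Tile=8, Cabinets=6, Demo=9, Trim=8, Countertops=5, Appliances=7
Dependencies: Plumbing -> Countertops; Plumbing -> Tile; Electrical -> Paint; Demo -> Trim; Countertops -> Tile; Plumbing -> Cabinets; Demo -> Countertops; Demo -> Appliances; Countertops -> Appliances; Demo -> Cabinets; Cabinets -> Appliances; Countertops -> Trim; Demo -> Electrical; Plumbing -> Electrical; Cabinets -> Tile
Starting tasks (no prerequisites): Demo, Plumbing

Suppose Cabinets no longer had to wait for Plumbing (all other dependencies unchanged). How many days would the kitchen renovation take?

23

With the dependency in place, Demo→Electrical→Paint = 9+3+11 = 23 sets the finish at 23 days.
Dropping Plumbing→Cabinets doesn't change Cabinets's earliest start (9); another predecessor still binds.
The longest chain is now Demo→Electrical→Paint = 9+3+11 = 23, so the kitchen renovation takes 23 days.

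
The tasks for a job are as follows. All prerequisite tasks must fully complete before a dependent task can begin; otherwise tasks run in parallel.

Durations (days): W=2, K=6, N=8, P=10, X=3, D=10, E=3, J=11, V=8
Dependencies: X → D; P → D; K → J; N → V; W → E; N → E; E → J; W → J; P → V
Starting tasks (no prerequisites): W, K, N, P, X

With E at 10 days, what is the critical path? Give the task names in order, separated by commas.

N, E, J

Actual critical path: N→E→J = 8+3+11 = 22 ⇒ 22 days.
Since E is critical, the +7 change carries straight to that chain (now 29 days).
That remains the longest chain; total 29 days.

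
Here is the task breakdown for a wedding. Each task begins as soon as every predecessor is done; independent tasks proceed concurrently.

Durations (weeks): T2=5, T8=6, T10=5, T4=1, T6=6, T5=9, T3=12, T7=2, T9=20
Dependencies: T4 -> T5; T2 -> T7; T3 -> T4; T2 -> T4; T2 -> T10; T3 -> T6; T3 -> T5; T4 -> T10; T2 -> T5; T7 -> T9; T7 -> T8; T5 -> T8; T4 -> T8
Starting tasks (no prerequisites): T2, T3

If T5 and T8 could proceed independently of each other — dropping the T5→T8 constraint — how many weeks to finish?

27

With the dependency in place, T3→T4→T5→T8 = 12+1+9+6 = 28 sets the finish at 28 weeks.
Without T5→T8, T8's earliest start moves from 22 to 13.
After: T2→T7→T9 = 5+2+20 = 27 → 27 weeks.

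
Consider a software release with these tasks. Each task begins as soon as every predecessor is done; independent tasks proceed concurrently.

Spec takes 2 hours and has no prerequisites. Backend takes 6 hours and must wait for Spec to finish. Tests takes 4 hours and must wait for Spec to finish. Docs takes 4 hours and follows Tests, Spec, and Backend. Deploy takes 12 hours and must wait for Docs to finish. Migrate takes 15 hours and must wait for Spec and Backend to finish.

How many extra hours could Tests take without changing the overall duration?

2

Critical path: Spec→Backend→Docs→Deploy = 2+6+4+12 = 24, so the finish is 24 hours.
Tests finishes as early as 6 and must finish by 8.
Float = 24 − 22 = 2.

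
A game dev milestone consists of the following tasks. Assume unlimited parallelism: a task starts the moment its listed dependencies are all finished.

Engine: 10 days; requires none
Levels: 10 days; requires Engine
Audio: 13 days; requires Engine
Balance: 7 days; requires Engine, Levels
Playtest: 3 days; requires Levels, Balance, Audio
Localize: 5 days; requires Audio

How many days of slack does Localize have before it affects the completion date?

Engine→Levels→Balance→Playtest = 10+10+7+3 = 30 sets the makespan at 30 days.
The longest chain containing Localize totals 28 days.
Slack of Localize = 25 − 23 = 2 days.

2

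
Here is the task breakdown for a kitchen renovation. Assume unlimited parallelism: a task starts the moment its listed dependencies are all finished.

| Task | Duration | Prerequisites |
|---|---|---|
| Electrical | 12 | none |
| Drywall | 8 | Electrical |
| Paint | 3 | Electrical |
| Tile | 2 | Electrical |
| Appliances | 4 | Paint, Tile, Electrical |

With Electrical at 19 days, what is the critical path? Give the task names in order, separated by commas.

Electrical, Drywall

Actual critical path: Electrical→Drywall = 12+8 = 20 ⇒ 20 days.
Electrical is on the critical path; changing it to 19 makes that path 27 days.
No other chain overtakes it, so the finish is 27 days.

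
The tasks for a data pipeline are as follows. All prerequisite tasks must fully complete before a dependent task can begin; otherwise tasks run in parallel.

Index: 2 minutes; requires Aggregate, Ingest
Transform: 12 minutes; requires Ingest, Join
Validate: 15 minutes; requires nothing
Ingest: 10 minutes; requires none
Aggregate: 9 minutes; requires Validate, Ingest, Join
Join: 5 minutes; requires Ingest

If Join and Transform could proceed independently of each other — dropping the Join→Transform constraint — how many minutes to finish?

26

Before: longest chain Ingest→Join→Transform = 10+5+12 = 27, finish 27.
Without Join→Transform, Transform's earliest start moves from 15 to 10.
After: Ingest→Join→Aggregate→Index = 10+5+9+2 = 26 → 26 minutes.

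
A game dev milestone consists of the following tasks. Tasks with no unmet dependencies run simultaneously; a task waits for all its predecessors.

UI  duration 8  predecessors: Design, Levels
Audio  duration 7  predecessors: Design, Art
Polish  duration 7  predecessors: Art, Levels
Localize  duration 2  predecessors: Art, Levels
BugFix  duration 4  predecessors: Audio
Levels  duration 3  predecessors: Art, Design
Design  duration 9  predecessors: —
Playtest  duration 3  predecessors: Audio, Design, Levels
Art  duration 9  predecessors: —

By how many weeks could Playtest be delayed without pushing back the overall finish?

1

The longest chain is Design→Levels→UI = 9+3+8 = 20; overall finish 20 weeks.
The longest chain containing Playtest totals 19 weeks.
Float = 20 − 19 = 1.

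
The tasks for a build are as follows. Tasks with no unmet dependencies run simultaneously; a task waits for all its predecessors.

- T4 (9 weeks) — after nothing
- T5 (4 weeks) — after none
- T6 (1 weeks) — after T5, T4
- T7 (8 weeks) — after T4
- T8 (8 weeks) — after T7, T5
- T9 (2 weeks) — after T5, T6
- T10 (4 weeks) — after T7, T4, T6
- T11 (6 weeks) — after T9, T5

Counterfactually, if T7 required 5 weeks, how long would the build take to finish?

22

Baseline: T4→T7→T8 = 9+8+8 = 25 → 25 weeks.
T7 lies on that path, so at 5 weeks the path becomes 22 weeks.
The critical path is still T4→T7→T8; finish is now 22 weeks.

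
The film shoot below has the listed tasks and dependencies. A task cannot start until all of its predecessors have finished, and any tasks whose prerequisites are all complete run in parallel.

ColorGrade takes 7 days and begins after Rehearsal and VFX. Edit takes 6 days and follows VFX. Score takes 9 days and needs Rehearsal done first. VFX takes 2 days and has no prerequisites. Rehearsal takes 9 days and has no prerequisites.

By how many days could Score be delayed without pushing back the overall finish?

The longest chain is Rehearsal→Score = 9+9 = 18; overall finish 18 days.
Longest path through Score: 18 days (earliest finish 18, latest finish 18).
Float = 18 − 18 = 0.

0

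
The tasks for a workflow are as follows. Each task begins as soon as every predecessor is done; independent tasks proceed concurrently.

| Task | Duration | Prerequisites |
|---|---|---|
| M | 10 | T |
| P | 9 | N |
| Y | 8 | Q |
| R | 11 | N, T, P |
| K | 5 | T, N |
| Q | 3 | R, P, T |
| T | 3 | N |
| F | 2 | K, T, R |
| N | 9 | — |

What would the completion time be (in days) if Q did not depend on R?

Original critical path: N→P→R→Q→Y = 9+9+11+3+8 = 40 ⇒ 40 days.
Without R→Q, Q's earliest start moves from 29 to 18.
New critical path: N→P→R→F = 9+9+11+2 = 31 ⇒ 31 days.

31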